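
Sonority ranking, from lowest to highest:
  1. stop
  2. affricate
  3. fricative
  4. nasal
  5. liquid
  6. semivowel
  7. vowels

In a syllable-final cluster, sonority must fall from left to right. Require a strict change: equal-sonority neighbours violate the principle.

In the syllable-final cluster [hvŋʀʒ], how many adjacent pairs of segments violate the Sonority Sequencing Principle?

3

/h/: fricative = 3.
/v/: fricative = 3.
/ŋ/: nasal = 4.
/ʀ/: liquid = 5.
/ʒ/: fricative = 3.
/h/→/v/: 3→3 (plateau) — violation.
/v/→/ŋ/: 3→4 (does not fall) — violation.
/ŋ/→/ʀ/: 4→5 (does not fall) — violation.
/ʀ/→/ʒ/: 5→3 (falls) — ok.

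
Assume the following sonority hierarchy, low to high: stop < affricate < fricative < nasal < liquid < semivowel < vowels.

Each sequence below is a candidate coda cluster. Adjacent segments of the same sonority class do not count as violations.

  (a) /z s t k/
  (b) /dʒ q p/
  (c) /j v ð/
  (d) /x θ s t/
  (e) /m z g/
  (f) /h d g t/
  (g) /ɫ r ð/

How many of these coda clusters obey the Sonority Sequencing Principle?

(a) /z s t k/: profile 3-3-1-1 — obeys.
(b) /dʒ q p/: profile 2-1-1 — obeys.
(c) /j v ð/: profile 6-3-3 — obeys.
(d) /x θ s t/: profile 3-3-3-1 — obeys.
(e) /m z g/: profile 4-3-1 — obeys.
(f) /h d g t/: profile 3-1-1-1 — obeys.
(g) /ɫ r ð/: profile 5-5-3 — obeys.

7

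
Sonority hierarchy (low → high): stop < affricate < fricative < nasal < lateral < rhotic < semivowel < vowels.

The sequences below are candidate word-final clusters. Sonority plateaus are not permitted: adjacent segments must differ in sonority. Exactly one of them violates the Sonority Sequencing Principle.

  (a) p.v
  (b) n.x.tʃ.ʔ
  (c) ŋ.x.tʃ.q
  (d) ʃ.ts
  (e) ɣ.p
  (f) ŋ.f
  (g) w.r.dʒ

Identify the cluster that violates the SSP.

a

(a) p.v: profile 1-3 — violates.
(b) n.x.tʃ.ʔ: profile 4-3-2-1 — obeys.
(c) ŋ.x.tʃ.q: profile 4-3-2-1 — obeys.
(d) ʃ.ts: profile 3-2 — obeys.
(e) ɣ.p: profile 3-1 — obeys.
(f) ŋ.f: profile 4-3 — obeys.
(g) w.r.dʒ: profile 7-6-2 — obeys.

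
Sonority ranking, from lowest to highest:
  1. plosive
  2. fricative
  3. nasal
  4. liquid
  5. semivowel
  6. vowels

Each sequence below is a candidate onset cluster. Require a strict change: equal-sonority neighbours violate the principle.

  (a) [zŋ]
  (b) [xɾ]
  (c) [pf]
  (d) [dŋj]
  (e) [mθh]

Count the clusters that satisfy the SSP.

(a) [zŋ]: profile 2-3 — obeys.
(b) [xɾ]: profile 2-4 — obeys.
(c) [pf]: profile 1-2 — obeys.
(d) [dŋj]: profile 1-3-5 — obeys.
(e) [mθh]: profile 3-2-2 — violates.

4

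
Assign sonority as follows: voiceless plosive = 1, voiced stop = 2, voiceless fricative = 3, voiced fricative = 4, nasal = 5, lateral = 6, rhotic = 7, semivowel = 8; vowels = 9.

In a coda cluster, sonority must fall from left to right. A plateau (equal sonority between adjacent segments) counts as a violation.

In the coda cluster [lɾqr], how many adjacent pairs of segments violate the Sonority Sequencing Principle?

/l/: lateral = 6.
/ɾ/: rhotic = 7.
/q/: voiceless plosive = 1.
/r/: rhotic = 7.
/l/→/ɾ/: 6→7 (does not fall) — violation.
/ɾ/→/q/: 7→1 (falls) — ok.
/q/→/r/: 1→7 (does not fall) — violation.

2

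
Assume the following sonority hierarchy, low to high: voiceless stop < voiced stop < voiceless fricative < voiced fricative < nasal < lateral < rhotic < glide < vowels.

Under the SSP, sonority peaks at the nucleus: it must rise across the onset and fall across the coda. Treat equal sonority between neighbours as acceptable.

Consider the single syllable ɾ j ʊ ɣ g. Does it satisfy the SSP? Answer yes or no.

Onset: /ɾ/ is a rhotic (sonority 7), /j/ is a glide (sonority 8); then the nucleus /ʊ/ (sonority 9).
Onset profile 7-8-9 — rises to the nucleus.
Coda: /ɣ/ is a voiced fricative (sonority 4), /g/ is a voiced stop (sonority 2).
Coda profile 9-4-2 — falls from the nucleus.

yes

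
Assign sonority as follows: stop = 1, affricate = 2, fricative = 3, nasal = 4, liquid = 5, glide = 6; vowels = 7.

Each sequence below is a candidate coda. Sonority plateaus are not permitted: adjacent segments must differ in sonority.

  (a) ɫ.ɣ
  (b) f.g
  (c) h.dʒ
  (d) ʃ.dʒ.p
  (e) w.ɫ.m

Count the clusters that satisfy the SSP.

(a) sonority 5-3: well-formed.
(b) sonority 3-1: well-formed.
(c) sonority 3-2: well-formed.
(d) sonority 3-2-1: well-formed.
(e) sonority 6-5-4: well-formed.

5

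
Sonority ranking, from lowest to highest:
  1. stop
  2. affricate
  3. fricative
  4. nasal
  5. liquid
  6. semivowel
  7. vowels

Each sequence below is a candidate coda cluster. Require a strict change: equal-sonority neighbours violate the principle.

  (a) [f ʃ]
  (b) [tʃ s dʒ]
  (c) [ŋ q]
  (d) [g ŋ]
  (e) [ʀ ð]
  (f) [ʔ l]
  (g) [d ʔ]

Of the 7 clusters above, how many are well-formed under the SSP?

(a) [f ʃ]: profile 3-3 — violates.
(b) [tʃ s dʒ]: profile 2-3-2 — violates.
(c) [ŋ q]: profile 4-1 — obeys.
(d) [g ŋ]: profile 1-4 — violates.
(e) [ʀ ð]: profile 5-3 — obeys.
(f) [ʔ l]: profile 1-5 — violates.
(g) [d ʔ]: profile 1-1 — violates.

2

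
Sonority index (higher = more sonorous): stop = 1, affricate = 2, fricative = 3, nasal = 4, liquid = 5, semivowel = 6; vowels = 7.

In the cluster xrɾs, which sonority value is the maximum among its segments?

/x/ is a fricative (sonority 3).
/r/ is a liquid (sonority 5).
/ɾ/ is a liquid (sonority 5).
/s/ is a fricative (sonority 3).
The maximum is 5.

5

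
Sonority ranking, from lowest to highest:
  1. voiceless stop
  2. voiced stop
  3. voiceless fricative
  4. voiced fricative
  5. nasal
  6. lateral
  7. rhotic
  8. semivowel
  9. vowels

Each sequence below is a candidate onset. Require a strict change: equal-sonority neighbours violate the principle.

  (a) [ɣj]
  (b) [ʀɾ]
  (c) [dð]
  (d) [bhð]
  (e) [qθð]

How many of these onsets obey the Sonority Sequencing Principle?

4

(a) sonority 4-8: well-formed.
(b) sonority 7-7: ill-formed.
(c) sonority 2-4: well-formed.
(d) sonority 2-3-4: well-formed.
(e) sonority 1-3-4: well-formed.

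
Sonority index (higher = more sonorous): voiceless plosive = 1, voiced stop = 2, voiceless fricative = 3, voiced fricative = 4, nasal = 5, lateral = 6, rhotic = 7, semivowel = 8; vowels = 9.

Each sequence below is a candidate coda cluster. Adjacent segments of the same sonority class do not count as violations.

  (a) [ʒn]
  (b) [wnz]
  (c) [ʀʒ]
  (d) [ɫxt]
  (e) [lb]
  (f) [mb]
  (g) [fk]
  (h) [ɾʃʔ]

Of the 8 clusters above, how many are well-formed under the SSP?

(a) sonority 4-5: ill-formed.
(b) sonority 8-5-4: well-formed.
(c) sonority 7-4: well-formed.
(d) sonority 6-3-1: well-formed.
(e) sonority 6-2: well-formed.
(f) sonority 5-2: well-formed.
(g) sonority 3-1: well-formed.
(h) sonority 7-3-1: well-formed.

7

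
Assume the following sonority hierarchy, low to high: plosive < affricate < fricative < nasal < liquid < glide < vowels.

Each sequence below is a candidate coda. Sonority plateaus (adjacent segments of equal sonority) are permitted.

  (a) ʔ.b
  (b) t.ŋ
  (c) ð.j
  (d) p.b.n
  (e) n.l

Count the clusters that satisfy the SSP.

(a) ʔ.b: profile 1-1 — obeys.
(b) t.ŋ: profile 1-4 — violates.
(c) ð.j: profile 3-6 — violates.
(d) p.b.n: profile 1-1-4 — violates.
(e) n.l: profile 4-5 — violates.

1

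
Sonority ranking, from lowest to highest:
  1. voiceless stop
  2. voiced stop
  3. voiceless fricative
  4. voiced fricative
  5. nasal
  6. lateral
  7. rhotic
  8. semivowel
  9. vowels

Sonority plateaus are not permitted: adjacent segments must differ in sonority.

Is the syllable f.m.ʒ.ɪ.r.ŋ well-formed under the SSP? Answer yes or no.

no

Onset: /f/ is a voiceless fricative (sonority 3), /m/ is a nasal (sonority 5), /ʒ/ is a voiced fricative (sonority 4); then the nucleus /ɪ/ (sonority 9).
Onset profile 3-5-4-9 — does not strictly rise throughout.
Coda: /r/ is a rhotic (sonority 7), /ŋ/ is a nasal (sonority 5).
Coda profile 9-7-5 — falls from the nucleus.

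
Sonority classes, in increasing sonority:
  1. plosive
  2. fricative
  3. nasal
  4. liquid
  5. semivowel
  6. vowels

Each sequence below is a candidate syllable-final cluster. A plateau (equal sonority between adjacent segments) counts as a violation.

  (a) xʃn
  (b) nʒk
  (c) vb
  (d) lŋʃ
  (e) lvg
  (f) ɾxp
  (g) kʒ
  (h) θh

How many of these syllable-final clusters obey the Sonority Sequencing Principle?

5

(a) 2-2-3 → violates
(b) 3-2-1 → obeys
(c) 2-1 → obeys
(d) 4-3-2 → obeys
(e) 4-2-1 → obeys
(f) 4-2-1 → obeys
(g) 1-2 → violates
(h) 2-2 → violates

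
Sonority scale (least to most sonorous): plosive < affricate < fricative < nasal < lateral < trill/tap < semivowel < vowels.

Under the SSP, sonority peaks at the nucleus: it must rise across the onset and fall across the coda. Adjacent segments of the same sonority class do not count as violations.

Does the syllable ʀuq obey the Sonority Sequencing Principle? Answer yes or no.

Onset: /ʀ/ is a trill/tap (sonority 6); then the nucleus /u/ (sonority 8).
Onset profile 6-8 — rises to the nucleus.
Coda: /q/ is a plosive (sonority 1).
Coda profile 8-1 — falls from the nucleus.

yes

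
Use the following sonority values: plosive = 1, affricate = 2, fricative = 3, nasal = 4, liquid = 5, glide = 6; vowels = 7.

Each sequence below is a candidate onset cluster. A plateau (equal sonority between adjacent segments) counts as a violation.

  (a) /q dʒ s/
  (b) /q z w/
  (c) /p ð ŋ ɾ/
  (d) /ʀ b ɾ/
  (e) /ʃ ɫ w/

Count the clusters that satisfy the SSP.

4

(a) 1-2-3 → obeys
(b) 1-3-6 → obeys
(c) 1-3-4-5 → obeys
(d) 5-1-5 → violates
(e) 3-5-6 → obeys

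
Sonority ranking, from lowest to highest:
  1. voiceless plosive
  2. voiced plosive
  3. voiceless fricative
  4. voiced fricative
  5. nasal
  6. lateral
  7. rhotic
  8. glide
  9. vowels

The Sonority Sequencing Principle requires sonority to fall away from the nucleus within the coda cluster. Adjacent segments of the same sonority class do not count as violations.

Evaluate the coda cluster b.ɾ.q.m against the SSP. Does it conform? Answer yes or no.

/b/ — voiced plosive, sonority 2.
/ɾ/ — rhotic, sonority 7.
/q/ — voiceless plosive, sonority 1.
/m/ — nasal, sonority 5.
The profile is 2-7-1-5. Between /b/ (2) and /ɾ/ (7) sonority does not fall, so the cluster violates the SSP.

no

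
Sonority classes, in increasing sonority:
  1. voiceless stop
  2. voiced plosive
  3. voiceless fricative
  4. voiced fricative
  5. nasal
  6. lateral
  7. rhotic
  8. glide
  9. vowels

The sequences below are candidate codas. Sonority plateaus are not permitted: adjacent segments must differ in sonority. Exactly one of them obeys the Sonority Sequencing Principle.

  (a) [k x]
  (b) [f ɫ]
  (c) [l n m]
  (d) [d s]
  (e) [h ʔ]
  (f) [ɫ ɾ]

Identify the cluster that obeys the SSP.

e

(a) 1-3 → violates
(b) 3-6 → violates
(c) 6-5-5 → violates
(d) 2-3 → violates
(e) 3-1 → obeys
(f) 6-7 → violates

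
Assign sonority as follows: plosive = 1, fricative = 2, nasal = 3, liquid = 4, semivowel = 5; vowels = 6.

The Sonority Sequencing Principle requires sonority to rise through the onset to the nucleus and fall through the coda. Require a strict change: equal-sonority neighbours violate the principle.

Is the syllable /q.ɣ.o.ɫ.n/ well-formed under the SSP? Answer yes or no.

yes

Onset: /q/ is a plosive (sonority 1), /ɣ/ is a fricative (sonority 2); then the nucleus /o/ (sonority 6).
Onset profile 1-2-6 — rises to the nucleus.
Coda: /ɫ/ is a liquid (sonority 4), /n/ is a nasal (sonority 3).
Coda profile 6-4-3 — falls from the nucleus.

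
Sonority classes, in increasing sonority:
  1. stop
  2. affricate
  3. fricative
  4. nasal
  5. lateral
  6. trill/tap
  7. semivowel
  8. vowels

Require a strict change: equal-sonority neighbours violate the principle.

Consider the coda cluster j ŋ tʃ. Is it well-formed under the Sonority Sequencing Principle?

/j/ — semivowel, sonority 7.
/ŋ/ — nasal, sonority 4.
/tʃ/ — affricate, sonority 2.
The profile 7-4-2 strictly falls, so the coda cluster satisfies the SSP.

yes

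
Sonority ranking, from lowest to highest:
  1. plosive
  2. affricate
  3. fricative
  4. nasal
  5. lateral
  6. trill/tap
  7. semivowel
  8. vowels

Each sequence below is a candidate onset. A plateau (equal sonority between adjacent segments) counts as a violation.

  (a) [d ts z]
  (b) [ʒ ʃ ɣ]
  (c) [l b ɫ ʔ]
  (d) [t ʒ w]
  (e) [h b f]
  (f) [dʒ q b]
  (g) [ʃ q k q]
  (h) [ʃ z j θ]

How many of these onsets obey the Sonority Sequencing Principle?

(a) sonority 1-2-3: well-formed.
(b) sonority 3-3-3: ill-formed.
(c) sonority 5-1-5-1: ill-formed.
(d) sonority 1-3-7: well-formed.
(e) sonority 3-1-3: ill-formed.
(f) sonority 2-1-1: ill-formed.
(g) sonority 3-1-1-1: ill-formed.
(h) sonority 3-3-7-3: ill-formed.

2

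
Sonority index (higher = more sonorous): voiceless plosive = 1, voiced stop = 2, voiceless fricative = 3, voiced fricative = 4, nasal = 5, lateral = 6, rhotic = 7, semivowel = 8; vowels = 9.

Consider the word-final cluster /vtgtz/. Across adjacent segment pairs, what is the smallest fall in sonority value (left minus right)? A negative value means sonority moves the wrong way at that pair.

/v/ is a voiced fricative (sonority 4).
/t/ is a voiceless plosive (sonority 1).
/g/ is a voiced stop (sonority 2).
/t/ is a voiceless plosive (sonority 1).
/z/ is a voiced fricative (sonority 4).
/v/→/t/: change +3.
/t/→/g/: change -1.
/g/→/t/: change +1.
/t/→/z/: change -3.
Minimum = -3.

-3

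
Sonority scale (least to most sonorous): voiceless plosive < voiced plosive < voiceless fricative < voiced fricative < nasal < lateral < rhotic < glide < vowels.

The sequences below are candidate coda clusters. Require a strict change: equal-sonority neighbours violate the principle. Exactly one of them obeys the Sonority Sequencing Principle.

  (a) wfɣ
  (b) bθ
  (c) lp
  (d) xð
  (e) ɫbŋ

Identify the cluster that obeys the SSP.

(a) wfɣ: profile 8-3-4 — violates.
(b) bθ: profile 2-3 — violates.
(c) lp: profile 6-1 — obeys.
(d) xð: profile 3-4 — violates.
(e) ɫbŋ: profile 6-2-5 — violates.

c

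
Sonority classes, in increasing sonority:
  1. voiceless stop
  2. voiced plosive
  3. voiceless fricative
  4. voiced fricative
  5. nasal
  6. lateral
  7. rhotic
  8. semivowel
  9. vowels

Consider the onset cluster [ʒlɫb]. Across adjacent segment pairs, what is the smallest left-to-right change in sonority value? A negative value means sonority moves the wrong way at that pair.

-4

/ʒ/ is a voiced fricative (sonority 4).
/l/ is a lateral (sonority 6).
/ɫ/ is a lateral (sonority 6).
/b/ is a voiced plosive (sonority 2).
/ʒ/→/l/: change +2.
/l/→/ɫ/: change +0.
/ɫ/→/b/: change -4.
Minimum = -4.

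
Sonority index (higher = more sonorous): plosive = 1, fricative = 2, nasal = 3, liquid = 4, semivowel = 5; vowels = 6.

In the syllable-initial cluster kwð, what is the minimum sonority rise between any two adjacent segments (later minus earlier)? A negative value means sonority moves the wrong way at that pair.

-3

/k/ — plosive, sonority 1.
/w/ — semivowel, sonority 5.
/ð/ — fricative, sonority 2.
/k/→/w/: change +4.
/w/→/ð/: change -3.
Minimum = -3.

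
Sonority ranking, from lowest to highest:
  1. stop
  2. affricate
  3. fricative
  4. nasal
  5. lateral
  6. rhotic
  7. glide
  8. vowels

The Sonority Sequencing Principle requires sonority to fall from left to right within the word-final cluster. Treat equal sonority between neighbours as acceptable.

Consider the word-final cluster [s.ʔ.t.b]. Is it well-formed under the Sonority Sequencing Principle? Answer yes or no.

/s/: fricative = 3.
/ʔ/: stop = 1.
/t/: stop = 1.
/b/: stop = 1.
The profile 3-1-1-1 is non-increasing (plateaus allowed), so the word-final cluster satisfies the SSP.

yes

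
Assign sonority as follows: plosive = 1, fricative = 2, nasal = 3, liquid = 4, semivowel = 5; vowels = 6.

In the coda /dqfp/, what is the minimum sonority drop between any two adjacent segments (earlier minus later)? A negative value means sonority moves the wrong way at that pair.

-1

/d/: plosive = 1.
/q/: plosive = 1.
/f/: fricative = 2.
/p/: plosive = 1.
/d/→/q/: change +0.
/q/→/f/: change -1.
/f/→/p/: change +1.
Minimum = -1.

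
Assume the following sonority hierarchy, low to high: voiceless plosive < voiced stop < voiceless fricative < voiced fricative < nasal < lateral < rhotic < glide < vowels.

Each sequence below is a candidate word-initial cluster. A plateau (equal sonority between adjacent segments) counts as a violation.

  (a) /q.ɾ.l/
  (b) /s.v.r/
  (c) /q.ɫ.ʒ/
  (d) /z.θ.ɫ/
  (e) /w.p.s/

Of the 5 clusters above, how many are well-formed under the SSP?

(a) /q.ɾ.l/: profile 1-7-6 — violates.
(b) /s.v.r/: profile 3-4-7 — obeys.
(c) /q.ɫ.ʒ/: profile 1-6-4 — violates.
(d) /z.θ.ɫ/: profile 4-3-6 — violates.
(e) /w.p.s/: profile 8-1-3 — violates.

1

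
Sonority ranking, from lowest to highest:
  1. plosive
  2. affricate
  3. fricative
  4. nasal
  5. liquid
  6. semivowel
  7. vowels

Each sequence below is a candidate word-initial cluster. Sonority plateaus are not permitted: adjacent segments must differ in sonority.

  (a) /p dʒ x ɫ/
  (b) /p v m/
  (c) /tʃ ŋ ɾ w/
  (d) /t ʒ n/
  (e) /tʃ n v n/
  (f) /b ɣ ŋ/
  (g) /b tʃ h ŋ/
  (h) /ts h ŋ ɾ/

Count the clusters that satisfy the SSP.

7

(a) sonority 1-2-3-5: well-formed.
(b) sonority 1-3-4: well-formed.
(c) sonority 2-4-5-6: well-formed.
(d) sonority 1-3-4: well-formed.
(e) sonority 2-4-3-4: ill-formed.
(f) sonority 1-3-4: well-formed.
(g) sonority 1-2-3-4: well-formed.
(h) sonority 2-3-4-5: well-formed.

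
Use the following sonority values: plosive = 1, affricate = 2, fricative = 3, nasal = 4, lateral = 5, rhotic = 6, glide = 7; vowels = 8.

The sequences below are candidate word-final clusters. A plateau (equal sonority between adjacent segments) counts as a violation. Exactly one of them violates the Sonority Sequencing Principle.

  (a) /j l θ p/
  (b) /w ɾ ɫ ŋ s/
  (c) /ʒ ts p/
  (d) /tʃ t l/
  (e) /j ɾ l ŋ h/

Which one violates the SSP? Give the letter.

d

(a) sonority 7-5-3-1: well-formed.
(b) sonority 7-6-5-4-3: well-formed.
(c) sonority 3-2-1: well-formed.
(d) sonority 2-1-5: ill-formed.
(e) sonority 7-6-5-4-3: well-formed.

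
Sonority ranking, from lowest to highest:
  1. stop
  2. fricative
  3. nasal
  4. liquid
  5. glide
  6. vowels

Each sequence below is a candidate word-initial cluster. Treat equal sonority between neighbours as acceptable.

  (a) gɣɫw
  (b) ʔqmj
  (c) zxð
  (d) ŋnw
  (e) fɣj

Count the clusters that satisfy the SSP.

5

(a) sonority 1-2-4-5: well-formed.
(b) sonority 1-1-3-5: well-formed.
(c) sonority 2-2-2: well-formed.
(d) sonority 3-3-5: well-formed.
(e) sonority 2-2-5: well-formed.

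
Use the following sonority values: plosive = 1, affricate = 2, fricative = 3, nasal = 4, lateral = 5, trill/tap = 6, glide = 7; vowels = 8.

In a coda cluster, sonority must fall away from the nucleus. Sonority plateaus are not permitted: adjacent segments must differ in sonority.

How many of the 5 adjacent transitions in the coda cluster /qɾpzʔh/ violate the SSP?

/q/: plosive = 1.
/ɾ/: trill/tap = 6.
/p/: plosive = 1.
/z/: fricative = 3.
/ʔ/: plosive = 1.
/h/: fricative = 3.
/q/→/ɾ/: 1→6 (does not fall) — violation.
/ɾ/→/p/: 6→1 (falls) — ok.
/p/→/z/: 1→3 (does not fall) — violation.
/z/→/ʔ/: 3→1 (falls) — ok.
/ʔ/→/h/: 1→3 (does not fall) — violation.

3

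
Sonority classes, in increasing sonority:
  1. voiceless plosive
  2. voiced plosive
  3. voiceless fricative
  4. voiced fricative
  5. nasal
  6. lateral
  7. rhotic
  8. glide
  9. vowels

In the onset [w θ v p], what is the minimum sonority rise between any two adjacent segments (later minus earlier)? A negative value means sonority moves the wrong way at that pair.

-5

/w/ — glide, sonority 8.
/θ/ — voiceless fricative, sonority 3.
/v/ — voiced fricative, sonority 4.
/p/ — voiceless plosive, sonority 1.
/w/→/θ/: change -5.
/θ/→/v/: change +1.
/v/→/p/: change -3.
Minimum = -5.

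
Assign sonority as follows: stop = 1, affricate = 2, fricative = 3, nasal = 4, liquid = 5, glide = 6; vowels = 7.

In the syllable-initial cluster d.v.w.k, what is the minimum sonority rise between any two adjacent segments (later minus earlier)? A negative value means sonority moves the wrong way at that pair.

/d/ is a stop (sonority 1).
/v/ is a fricative (sonority 3).
/w/ is a glide (sonority 6).
/k/ is a stop (sonority 1).
/d/→/v/: change +2.
/v/→/w/: change +3.
/w/→/k/: change -5.
Minimum = -5.

-5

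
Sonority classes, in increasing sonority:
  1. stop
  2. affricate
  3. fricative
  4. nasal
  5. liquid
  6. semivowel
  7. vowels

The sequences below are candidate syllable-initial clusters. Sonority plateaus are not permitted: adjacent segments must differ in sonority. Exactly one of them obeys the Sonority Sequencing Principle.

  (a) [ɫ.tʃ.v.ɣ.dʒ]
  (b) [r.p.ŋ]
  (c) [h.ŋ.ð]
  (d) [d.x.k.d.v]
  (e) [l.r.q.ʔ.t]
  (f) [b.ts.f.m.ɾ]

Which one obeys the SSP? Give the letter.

f

(a) sonority 5-2-3-3-2: ill-formed.
(b) sonority 5-1-4: ill-formed.
(c) sonority 3-4-3: ill-formed.
(d) sonority 1-3-1-1-3: ill-formed.
(e) sonority 5-5-1-1-1: ill-formed.
(f) sonority 1-2-3-4-5: well-formed.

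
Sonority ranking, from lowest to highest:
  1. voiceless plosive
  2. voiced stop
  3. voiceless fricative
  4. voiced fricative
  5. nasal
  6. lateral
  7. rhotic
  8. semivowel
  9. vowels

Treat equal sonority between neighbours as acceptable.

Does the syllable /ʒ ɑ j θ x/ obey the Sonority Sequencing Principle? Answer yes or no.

yes

Onset: /ʒ/ is a voiced fricative (sonority 4); then the nucleus /ɑ/ (sonority 9).
Onset profile 4-9 — rises to the nucleus.
Coda: /j/ is a semivowel (sonority 8), /θ/ is a voiceless fricative (sonority 3), /x/ is a voiceless fricative (sonority 3).
Coda profile 9-8-3-3 — falls from the nucleus.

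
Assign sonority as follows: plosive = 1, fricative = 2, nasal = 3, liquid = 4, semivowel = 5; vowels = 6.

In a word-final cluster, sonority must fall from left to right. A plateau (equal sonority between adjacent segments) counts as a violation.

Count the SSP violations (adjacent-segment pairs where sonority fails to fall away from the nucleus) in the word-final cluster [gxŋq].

/g/ is a plosive (sonority 1).
/x/ is a fricative (sonority 2).
/ŋ/ is a nasal (sonority 3).
/q/ is a plosive (sonority 1).
/g/→/x/: 1→2 (does not fall) — violation.
/x/→/ŋ/: 2→3 (does not fall) — violation.
/ŋ/→/q/: 3→1 (falls) — ok.

2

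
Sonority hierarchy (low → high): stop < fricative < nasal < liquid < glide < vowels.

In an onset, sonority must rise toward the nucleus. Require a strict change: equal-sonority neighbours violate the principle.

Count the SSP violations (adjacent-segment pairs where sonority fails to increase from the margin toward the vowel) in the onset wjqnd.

3

/w/: glide = 5.
/j/: glide = 5.
/q/: stop = 1.
/n/: nasal = 3.
/d/: stop = 1.
/w/→/j/: 5→5 (plateau) — violation.
/j/→/q/: 5→1 (does not rise) — violation.
/q/→/n/: 1→3 (rises) — ok.
/n/→/d/: 3→1 (does not rise) — violation.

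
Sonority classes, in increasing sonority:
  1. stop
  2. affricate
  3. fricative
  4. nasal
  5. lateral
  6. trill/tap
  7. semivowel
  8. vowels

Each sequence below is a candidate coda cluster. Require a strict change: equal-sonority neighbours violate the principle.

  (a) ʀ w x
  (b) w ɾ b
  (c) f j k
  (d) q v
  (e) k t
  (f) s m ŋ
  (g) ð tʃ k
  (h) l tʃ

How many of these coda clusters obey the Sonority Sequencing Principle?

3

(a) ʀ w x: profile 6-7-3 — violates.
(b) w ɾ b: profile 7-6-1 — obeys.
(c) f j k: profile 3-7-1 — violates.
(d) q v: profile 1-3 — violates.
(e) k t: profile 1-1 — violates.
(f) s m ŋ: profile 3-4-4 — violates.
(g) ð tʃ k: profile 3-2-1 — obeys.
(h) l tʃ: profile 5-2 — obeys.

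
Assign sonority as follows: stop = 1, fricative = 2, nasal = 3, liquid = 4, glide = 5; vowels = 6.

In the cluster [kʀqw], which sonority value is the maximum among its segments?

/k/: stop = 1.
/ʀ/: liquid = 4.
/q/: stop = 1.
/w/: glide = 5.
The maximum is 5.

5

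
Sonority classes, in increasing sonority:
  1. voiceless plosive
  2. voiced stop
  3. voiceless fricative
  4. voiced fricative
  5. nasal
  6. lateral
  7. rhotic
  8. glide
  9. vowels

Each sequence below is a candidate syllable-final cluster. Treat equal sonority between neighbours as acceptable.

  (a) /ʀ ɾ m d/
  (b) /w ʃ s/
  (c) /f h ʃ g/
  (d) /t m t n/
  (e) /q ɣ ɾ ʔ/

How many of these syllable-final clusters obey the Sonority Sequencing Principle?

3

(a) /ʀ ɾ m d/: profile 7-7-5-2 — obeys.
(b) /w ʃ s/: profile 8-3-3 — obeys.
(c) /f h ʃ g/: profile 3-3-3-2 — obeys.
(d) /t m t n/: profile 1-5-1-5 — violates.
(e) /q ɣ ɾ ʔ/: profile 1-4-7-1 — violates.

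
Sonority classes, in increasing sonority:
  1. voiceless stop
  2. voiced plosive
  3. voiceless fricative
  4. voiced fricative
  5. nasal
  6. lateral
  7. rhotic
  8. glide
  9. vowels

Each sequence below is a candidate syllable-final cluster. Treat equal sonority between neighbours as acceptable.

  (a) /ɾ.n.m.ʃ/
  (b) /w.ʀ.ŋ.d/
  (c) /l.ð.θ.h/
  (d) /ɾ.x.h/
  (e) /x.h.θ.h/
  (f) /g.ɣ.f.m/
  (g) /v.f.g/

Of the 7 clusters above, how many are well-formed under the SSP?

(a) sonority 7-5-5-3: well-formed.
(b) sonority 8-7-5-2: well-formed.
(c) sonority 6-4-3-3: well-formed.
(d) sonority 7-3-3: well-formed.
(e) sonority 3-3-3-3: well-formed.
(f) sonority 2-4-3-5: ill-formed.
(g) sonority 4-3-2: well-formed.

6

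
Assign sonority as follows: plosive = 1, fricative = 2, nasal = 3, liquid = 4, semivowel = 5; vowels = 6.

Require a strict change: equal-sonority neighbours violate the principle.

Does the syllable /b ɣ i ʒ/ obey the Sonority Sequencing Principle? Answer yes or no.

Onset: /b/ is a plosive (sonority 1), /ɣ/ is a fricative (sonority 2); then the nucleus /i/ (sonority 6).
Onset profile 1-2-6 — rises to the nucleus.
Coda: /ʒ/ is a fricative (sonority 2).
Coda profile 6-2 — falls from the nucleus.

yes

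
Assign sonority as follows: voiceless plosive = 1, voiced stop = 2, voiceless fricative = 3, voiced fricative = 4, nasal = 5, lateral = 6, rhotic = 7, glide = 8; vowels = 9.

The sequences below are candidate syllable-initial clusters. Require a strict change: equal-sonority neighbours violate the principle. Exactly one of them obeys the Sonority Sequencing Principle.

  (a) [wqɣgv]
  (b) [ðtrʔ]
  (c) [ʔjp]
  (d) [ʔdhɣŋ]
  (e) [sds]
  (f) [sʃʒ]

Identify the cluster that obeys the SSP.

d

(a) 8-1-4-2-4 → violates
(b) 4-1-7-1 → violates
(c) 1-8-1 → violates
(d) 1-2-3-4-5 → obeys
(e) 3-2-3 → violates
(f) 3-3-4 → violates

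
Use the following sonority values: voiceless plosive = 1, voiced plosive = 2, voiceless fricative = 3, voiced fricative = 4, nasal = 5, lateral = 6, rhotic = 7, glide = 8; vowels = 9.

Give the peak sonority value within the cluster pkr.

7

/p/ — voiceless plosive, sonority 1.
/k/ — voiceless plosive, sonority 1.
/r/ — rhotic, sonority 7.
The maximum is 7.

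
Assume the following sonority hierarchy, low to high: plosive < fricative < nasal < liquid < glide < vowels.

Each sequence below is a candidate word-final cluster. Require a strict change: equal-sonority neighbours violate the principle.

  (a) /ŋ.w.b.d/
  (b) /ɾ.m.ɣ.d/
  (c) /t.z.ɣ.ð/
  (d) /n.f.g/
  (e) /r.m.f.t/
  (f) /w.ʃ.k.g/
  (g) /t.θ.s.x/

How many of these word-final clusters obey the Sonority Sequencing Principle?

3

(a) sonority 3-5-1-1: ill-formed.
(b) sonority 4-3-2-1: well-formed.
(c) sonority 1-2-2-2: ill-formed.
(d) sonority 3-2-1: well-formed.
(e) sonority 4-3-2-1: well-formed.
(f) sonority 5-2-1-1: ill-formed.
(g) sonority 1-2-2-2: ill-formed.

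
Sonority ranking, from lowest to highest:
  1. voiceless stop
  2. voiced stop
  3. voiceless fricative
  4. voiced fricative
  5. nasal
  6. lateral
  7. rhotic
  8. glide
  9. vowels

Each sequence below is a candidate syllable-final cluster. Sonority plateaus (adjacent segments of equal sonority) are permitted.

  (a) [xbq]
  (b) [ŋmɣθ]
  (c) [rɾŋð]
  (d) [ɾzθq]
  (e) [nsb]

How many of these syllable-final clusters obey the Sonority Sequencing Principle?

5

(a) sonority 3-2-1: well-formed.
(b) sonority 5-5-4-3: well-formed.
(c) sonority 7-7-5-4: well-formed.
(d) sonority 7-4-3-1: well-formed.
(e) sonority 5-3-2: well-formed.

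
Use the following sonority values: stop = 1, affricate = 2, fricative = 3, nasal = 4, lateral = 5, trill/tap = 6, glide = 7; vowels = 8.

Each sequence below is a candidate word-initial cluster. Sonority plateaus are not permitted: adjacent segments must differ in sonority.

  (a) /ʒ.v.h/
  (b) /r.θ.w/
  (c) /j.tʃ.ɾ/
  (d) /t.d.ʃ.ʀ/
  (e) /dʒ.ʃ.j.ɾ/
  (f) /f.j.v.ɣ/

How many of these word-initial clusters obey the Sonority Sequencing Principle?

(a) /ʒ.v.h/: profile 3-3-3 — violates.
(b) /r.θ.w/: profile 6-3-7 — violates.
(c) /j.tʃ.ɾ/: profile 7-2-6 — violates.
(d) /t.d.ʃ.ʀ/: profile 1-1-3-6 — violates.
(e) /dʒ.ʃ.j.ɾ/: profile 2-3-7-6 — violates.
(f) /f.j.v.ɣ/: profile 3-7-3-3 — violates.

0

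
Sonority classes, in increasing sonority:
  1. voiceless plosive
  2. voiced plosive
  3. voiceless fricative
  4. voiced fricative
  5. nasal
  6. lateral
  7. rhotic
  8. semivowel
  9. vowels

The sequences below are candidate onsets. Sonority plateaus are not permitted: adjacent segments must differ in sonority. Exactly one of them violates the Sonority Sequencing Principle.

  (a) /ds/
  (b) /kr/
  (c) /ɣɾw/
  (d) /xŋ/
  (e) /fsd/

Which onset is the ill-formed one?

(a) 2-3 → obeys
(b) 1-7 → obeys
(c) 4-7-8 → obeys
(d) 3-5 → obeys
(e) 3-3-2 → violates

e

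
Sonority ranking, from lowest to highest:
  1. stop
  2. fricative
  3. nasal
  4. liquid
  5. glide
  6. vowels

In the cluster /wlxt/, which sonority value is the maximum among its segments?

/w/: glide = 5.
/l/: liquid = 4.
/x/: fricative = 2.
/t/: stop = 1.
The maximum is 5.

5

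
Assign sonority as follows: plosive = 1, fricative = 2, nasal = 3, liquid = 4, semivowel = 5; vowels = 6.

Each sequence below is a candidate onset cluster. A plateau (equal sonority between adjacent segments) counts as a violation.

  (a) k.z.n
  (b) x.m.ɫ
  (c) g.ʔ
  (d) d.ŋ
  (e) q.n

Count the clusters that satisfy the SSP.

(a) k.z.n: profile 1-2-3 — obeys.
(b) x.m.ɫ: profile 2-3-4 — obeys.
(c) g.ʔ: profile 1-1 — violates.
(d) d.ŋ: profile 1-3 — obeys.
(e) q.n: profile 1-3 — obeys.

4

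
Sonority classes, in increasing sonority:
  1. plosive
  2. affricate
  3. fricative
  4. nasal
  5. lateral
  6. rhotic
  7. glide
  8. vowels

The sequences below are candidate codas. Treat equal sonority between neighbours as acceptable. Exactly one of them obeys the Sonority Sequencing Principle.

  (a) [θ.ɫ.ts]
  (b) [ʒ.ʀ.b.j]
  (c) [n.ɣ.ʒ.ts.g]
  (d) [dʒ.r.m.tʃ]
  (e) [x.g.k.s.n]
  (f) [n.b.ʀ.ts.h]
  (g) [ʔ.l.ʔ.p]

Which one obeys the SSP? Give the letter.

(a) [θ.ɫ.ts]: profile 3-5-2 — violates.
(b) [ʒ.ʀ.b.j]: profile 3-6-1-7 — violates.
(c) [n.ɣ.ʒ.ts.g]: profile 4-3-3-2-1 — obeys.
(d) [dʒ.r.m.tʃ]: profile 2-6-4-2 — violates.
(e) [x.g.k.s.n]: profile 3-1-1-3-4 — violates.
(f) [n.b.ʀ.ts.h]: profile 4-1-6-2-3 — violates.
(g) [ʔ.l.ʔ.p]: profile 1-5-1-1 — violates.

c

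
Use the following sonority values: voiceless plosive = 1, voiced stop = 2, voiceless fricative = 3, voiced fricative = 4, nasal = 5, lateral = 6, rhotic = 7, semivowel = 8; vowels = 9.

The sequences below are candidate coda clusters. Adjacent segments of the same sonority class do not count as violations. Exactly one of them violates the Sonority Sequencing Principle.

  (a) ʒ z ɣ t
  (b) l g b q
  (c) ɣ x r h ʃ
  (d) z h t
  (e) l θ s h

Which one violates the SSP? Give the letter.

(a) 4-4-4-1 → obeys
(b) 6-2-2-1 → obeys
(c) 4-3-7-3-3 → violates
(d) 4-3-1 → obeys
(e) 6-3-3-3 → obeys

c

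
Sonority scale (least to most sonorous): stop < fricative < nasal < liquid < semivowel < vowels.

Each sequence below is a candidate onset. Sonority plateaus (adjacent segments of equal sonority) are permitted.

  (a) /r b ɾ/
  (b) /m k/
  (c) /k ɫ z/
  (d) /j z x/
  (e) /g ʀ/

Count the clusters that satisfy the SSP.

(a) sonority 4-1-4: ill-formed.
(b) sonority 3-1: ill-formed.
(c) sonority 1-4-2: ill-formed.
(d) sonority 5-2-2: ill-formed.
(e) sonority 1-4: well-formed.

1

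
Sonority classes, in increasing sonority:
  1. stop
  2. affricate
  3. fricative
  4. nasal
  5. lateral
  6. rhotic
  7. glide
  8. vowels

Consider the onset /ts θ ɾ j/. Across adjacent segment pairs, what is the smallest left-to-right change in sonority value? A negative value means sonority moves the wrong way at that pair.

/ts/ is an affricate (sonority 2).
/θ/ is a fricative (sonority 3).
/ɾ/ is a rhotic (sonority 6).
/j/ is a glide (sonority 7).
/ts/→/θ/: change +1.
/θ/→/ɾ/: change +3.
/ɾ/→/j/: change +1.
Minimum = 1.

1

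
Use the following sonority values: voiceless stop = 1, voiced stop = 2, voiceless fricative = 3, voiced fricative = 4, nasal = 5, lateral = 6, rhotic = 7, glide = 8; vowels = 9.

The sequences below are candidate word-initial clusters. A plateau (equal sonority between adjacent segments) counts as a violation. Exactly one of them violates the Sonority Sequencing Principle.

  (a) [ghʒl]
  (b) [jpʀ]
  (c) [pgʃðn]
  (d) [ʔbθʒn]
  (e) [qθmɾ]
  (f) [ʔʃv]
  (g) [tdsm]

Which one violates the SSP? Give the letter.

b

(a) [ghʒl]: profile 2-3-4-6 — obeys.
(b) [jpʀ]: profile 8-1-7 — violates.
(c) [pgʃðn]: profile 1-2-3-4-5 — obeys.
(d) [ʔbθʒn]: profile 1-2-3-4-5 — obeys.
(e) [qθmɾ]: profile 1-3-5-7 — obeys.
(f) [ʔʃv]: profile 1-3-4 — obeys.
(g) [tdsm]: profile 1-2-3-5 — obeys.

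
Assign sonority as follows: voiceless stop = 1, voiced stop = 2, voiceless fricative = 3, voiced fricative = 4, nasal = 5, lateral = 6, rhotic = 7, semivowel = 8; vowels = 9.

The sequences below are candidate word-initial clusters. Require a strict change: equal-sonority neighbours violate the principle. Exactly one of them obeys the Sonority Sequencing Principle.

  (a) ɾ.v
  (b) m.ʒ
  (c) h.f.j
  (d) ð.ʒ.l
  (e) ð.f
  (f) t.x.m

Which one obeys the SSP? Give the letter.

(a) sonority 7-4: ill-formed.
(b) sonority 5-4: ill-formed.
(c) sonority 3-3-8: ill-formed.
(d) sonority 4-4-6: ill-formed.
(e) sonority 4-3: ill-formed.
(f) sonority 1-3-5: well-formed.

f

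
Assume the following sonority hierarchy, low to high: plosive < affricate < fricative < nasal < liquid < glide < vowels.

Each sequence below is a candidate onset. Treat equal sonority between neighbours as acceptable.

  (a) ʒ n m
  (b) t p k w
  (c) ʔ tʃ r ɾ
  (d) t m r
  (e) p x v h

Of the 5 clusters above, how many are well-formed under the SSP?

5

(a) 3-4-4 → obeys
(b) 1-1-1-6 → obeys
(c) 1-2-5-5 → obeys
(d) 1-4-5 → obeys
(e) 1-3-3-3 → obeys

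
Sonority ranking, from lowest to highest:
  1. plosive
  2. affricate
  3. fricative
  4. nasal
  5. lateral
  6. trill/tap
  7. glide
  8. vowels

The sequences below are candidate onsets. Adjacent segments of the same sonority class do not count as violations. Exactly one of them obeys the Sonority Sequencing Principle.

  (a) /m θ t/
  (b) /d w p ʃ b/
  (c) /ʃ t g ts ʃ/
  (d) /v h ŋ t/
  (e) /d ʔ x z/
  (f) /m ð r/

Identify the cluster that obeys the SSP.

(a) sonority 4-3-1: ill-formed.
(b) sonority 1-7-1-3-1: ill-formed.
(c) sonority 3-1-1-2-3: ill-formed.
(d) sonority 3-3-4-1: ill-formed.
(e) sonority 1-1-3-3: well-formed.
(f) sonority 4-3-6: ill-formed.

e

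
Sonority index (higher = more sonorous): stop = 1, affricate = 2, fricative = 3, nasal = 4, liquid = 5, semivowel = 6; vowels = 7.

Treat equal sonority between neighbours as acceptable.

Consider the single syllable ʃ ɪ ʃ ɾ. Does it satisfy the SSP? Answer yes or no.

no

Onset: /ʃ/ is a fricative (sonority 3); then the nucleus /ɪ/ (sonority 7).
Onset profile 3-7 — rises to the nucleus.
Coda: /ʃ/ is a fricative (sonority 3), /ɾ/ is a liquid (sonority 5).
Coda profile 7-3-5 — does not fall throughout.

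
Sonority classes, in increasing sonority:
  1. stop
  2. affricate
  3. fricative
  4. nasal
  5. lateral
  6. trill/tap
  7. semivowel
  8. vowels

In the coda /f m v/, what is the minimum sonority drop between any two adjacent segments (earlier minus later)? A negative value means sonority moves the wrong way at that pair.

-1

/f/ — fricative, sonority 3.
/m/ — nasal, sonority 4.
/v/ — fricative, sonority 3.
/f/→/m/: change -1.
/m/→/v/: change +1.
Minimum = -1.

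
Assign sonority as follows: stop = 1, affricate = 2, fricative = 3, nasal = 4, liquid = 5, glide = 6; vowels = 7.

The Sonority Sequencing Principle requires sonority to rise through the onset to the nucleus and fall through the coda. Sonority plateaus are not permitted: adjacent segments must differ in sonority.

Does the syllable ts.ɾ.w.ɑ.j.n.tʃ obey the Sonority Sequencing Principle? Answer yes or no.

Onset: /ts/ is an affricate (sonority 2), /ɾ/ is a liquid (sonority 5), /w/ is a glide (sonority 6); then the nucleus /ɑ/ (sonority 7).
Onset profile 2-5-6-7 — rises to the nucleus.
Coda: /j/ is a glide (sonority 6), /n/ is a nasal (sonority 4), /tʃ/ is an affricate (sonority 2).
Coda profile 7-6-4-2 — falls from the nucleus.

yes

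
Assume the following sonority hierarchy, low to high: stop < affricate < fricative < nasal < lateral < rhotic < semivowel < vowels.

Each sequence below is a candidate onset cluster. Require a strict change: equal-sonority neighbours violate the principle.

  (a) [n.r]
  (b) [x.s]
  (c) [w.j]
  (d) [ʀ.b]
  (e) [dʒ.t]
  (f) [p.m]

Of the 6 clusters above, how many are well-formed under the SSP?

(a) [n.r]: profile 4-6 — obeys.
(b) [x.s]: profile 3-3 — violates.
(c) [w.j]: profile 7-7 — violates.
(d) [ʀ.b]: profile 6-1 — violates.
(e) [dʒ.t]: profile 2-1 — violates.
(f) [p.m]: profile 1-4 — obeys.

2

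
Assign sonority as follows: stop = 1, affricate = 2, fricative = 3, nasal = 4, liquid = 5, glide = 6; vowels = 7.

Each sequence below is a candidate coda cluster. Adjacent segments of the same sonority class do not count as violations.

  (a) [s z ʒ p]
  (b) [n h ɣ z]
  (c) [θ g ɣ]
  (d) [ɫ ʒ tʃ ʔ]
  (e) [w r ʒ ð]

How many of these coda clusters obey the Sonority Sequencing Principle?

(a) [s z ʒ p]: profile 3-3-3-1 — obeys.
(b) [n h ɣ z]: profile 4-3-3-3 — obeys.
(c) [θ g ɣ]: profile 3-1-3 — violates.
(d) [ɫ ʒ tʃ ʔ]: profile 5-3-2-1 — obeys.
(e) [w r ʒ ð]: profile 6-5-3-3 — obeys.

4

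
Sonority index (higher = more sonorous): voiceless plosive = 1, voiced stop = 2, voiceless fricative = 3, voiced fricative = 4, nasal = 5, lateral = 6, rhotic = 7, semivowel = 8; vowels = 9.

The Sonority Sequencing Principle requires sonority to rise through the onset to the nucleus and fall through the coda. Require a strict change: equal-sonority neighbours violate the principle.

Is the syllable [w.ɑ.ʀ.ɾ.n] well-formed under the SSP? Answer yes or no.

Onset: /w/ is a semivowel (sonority 8); then the nucleus /ɑ/ (sonority 9).
Onset profile 8-9 — rises to the nucleus.
Coda: /ʀ/ is a rhotic (sonority 7), /ɾ/ is a rhotic (sonority 7), /n/ is a nasal (sonority 5).
Coda profile 9-7-7-5 — does not strictly fall throughout.

no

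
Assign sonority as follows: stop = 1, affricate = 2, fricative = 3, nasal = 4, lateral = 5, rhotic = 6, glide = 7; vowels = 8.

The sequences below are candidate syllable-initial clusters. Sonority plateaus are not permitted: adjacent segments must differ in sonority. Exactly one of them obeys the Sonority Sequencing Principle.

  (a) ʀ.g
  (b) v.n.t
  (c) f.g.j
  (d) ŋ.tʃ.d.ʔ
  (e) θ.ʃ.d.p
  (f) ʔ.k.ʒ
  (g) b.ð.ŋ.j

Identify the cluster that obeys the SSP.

g

(a) sonority 6-1: ill-formed.
(b) sonority 3-4-1: ill-formed.
(c) sonority 3-1-7: ill-formed.
(d) sonority 4-2-1-1: ill-formed.
(e) sonority 3-3-1-1: ill-formed.
(f) sonority 1-1-3: ill-formed.
(g) sonority 1-3-4-7: well-formed.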